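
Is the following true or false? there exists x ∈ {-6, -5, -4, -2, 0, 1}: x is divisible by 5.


Evaluate the predicate on each element: -6:F, -5:T, -4:F, -2:F, 0:T, 1:F.
Witness x = -5 satisfies the predicate.

T


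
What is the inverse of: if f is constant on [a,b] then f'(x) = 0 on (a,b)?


The inverse of (P → Q) is (¬P → ¬Q). It is equivalent to the converse, not to the original.
Here P = 'f is constant on [a,b]' and Q = 'f'(x) = 0 on (a,b)'.

If not (f is constant on [a,b]), then not (f'(x) = 0 on (a,b)).


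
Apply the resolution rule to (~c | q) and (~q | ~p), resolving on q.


The clauses contain complementary literals q and ~q.
Resolution eliminates this pair and disjoins the remaining literals (merging duplicates).

(~c | ~p)


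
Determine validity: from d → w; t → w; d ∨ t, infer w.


This matches the form of proof by cases: the conclusion follows in every model of the premises.

Valid.


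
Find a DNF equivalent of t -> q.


Step 1: Rewrite t → q as ¬t ∨ q.

(NOT t) OR q


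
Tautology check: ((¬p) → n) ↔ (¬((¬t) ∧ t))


Build the truth table over {n, p, t}:
n | p | t | φ
-------------
F | F | F | F
T | F | F | T
F | T | F | T
T | T | F | T
F | F | T | F
T | F | T | T
F | T | T | T
T | T | T | T
Counterexample at row 1: with n=F, p=F, t=F, the formula is F.

No, it is not a tautology.


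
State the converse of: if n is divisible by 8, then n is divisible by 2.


The converse of (P → Q) is (Q → P). It is not in general equivalent to the original.
Here P = 'n is divisible by 8' and Q = 'n is divisible by 2'.

If n is divisible by 2, then n is divisible by 8.


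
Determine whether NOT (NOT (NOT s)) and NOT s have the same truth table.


Compare truth tables:
s | φ | ψ
---------
F | T | T
T | F | F
The columns φ and ψ agree on every row.

Yes, they are logically equivalent.


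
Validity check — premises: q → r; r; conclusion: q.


This is affirming the consequent (fallacy). There exist truth assignments where the premises are all true but the conclusion is false.

Invalid.


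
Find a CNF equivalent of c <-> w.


Step 1: Rewrite c ↔ w as (c → w) ∧ (w → c).
Step 2: Rewrite each implication as a disjunction.

((NOT c) OR w) AND ((NOT w) OR c)


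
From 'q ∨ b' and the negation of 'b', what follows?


Disjunctive syllogism: from (P ∨ Q) and ¬P, infer Q.
One disjunct, 'b', is ruled out; the other must hold.

q


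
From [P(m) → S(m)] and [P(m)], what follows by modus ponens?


Modus ponens: from (P → Q) and P, infer Q.
P = 'P(m)' is asserted, and P → Q holds, so Q follows.

S(m).


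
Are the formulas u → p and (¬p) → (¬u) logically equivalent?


Compare truth tables:
p | u | φ | ψ
-------------
F | F | T | T
T | F | T | T
F | T | F | F
T | T | T | T
The columns φ and ψ agree on every row.

Yes, they are logically equivalent.


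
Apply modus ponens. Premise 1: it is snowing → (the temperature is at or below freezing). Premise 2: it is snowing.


Modus ponens: from (P → Q) and P, infer Q.
P = 'it is snowing' is asserted, and P → Q holds, so Q follows.

(the temperature is at or below freezing).


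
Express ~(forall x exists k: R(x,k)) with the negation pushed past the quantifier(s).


Negation flips each quantifier (∀↔∃) and negates the inner predicate.
¬(forall x exists k: φ) = exists x forall k: ¬φ.

exists x forall k: ~(R(x,k))


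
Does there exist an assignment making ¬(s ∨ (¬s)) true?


Check all 2 assignments over {s}:
s | φ
-----
F | F
T | F
No assignment makes the formula true.

Unsatisfiable.


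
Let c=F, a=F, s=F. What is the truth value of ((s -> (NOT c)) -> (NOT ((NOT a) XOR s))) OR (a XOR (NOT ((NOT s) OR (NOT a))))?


Substitute c=F, a=F, s=F:
… (earlier sub-steps elided)
NOT a = T
(NOT a) XOR s = T XOR F = T
NOT ((NOT a) XOR s) = F
(s -> (NOT c)) -> (NOT ((NOT a) XOR s)) = T -> F = F
NOT s = T
NOT a = T
(NOT s) OR (NOT a) = T OR T = T
NOT ((NOT s) OR (NOT a)) = F
a XOR (NOT ((NOT s) OR (NOT a))) = F XOR F = F
((s -> (NOT c)) -> (NOT ((NOT a) XOR s))) OR (a XOR (NOT ((NOT s) OR (NOT a)))) = F OR F = F

F


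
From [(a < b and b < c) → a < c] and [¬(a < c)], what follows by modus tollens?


Modus tollens: from (P → Q) and ¬Q, infer ¬P.
Q = 'a < c' is denied; since P → Q, P must also fail.

Not ((a < b and b < c)).


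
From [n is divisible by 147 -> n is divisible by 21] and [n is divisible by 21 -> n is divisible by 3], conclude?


Hypothetical syllogism: from (P → Q) and (Q → R), infer (P → R).
Chain the two implications through the shared middle term 'n is divisible by 21'.

n is divisible by 147 -> n is divisible by 3


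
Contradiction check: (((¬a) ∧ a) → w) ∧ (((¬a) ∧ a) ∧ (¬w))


Truth table over {a, w}:
a | w | φ
---------
F | F | F
T | F | F
F | T | F
T | T | F
Every row is false.

Yes, it is a contradiction.


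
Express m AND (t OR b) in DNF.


Step 1: Distribute ∧ over ∨: m ∧ (t ∨ b) = (m ∧ t) ∨ (m ∧ b).

(m AND t) OR (m AND b)


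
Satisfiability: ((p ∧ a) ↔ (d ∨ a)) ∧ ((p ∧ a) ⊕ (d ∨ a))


Check all 8 assignments over {a, d, p}:
a | d | p | φ
-------------
F | F | F | F
T | F | F | F
F | T | F | F
T | T | F | F
F | F | T | F
T | F | T | F
F | T | T | F
T | T | T | F
No assignment makes the formula true.

Unsatisfiable.


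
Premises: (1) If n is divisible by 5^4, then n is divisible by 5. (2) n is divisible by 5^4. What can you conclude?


Modus ponens: from (P → Q) and P, infer Q.
P = 'n is divisible by 5^4' is asserted, and P → Q holds, so Q follows.

n is divisible by 5.


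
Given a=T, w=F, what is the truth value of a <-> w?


Biconditional is true when both operands have the same truth value.
Substitute: a=T, w=F.
T <-> F evaluates to F.

F


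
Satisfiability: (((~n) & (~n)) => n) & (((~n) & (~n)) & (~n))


Check all 2 assignments over {n}:
n | φ
-----
False | False
True | False
No assignment makes the formula true.

Unsatisfiable.


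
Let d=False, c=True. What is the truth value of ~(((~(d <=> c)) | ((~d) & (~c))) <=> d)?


Substitute d=False, c=True:
d <=> c = False <=> True = False
~(d <=> c) = True
~d = True
~c = False
(~d) & (~c) = True & False = False
(~(d <=> c)) | ((~d) & (~c)) = True | False = True
((~(d <=> c)) | ((~d) & (~c))) <=> d = True <=> False = False
~(((~(d <=> c)) | ((~d) & (~c))) <=> d) = True

True


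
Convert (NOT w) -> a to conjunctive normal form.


Step 1: Rewrite (¬w) → a as ¬(¬w) ∨ a.
Step 2: Eliminate any double negations (¬¬X = X).

w OR a


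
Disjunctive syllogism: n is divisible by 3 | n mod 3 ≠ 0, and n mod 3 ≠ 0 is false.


Disjunctive syllogism: from (P ∨ Q) and ¬P, infer Q.
One disjunct, 'n mod 3 ≠ 0', is ruled out; the other must hold.

n is divisible by 3


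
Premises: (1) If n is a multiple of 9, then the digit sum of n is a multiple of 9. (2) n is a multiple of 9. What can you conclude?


Modus ponens: from (P → Q) and P, infer Q.
P = 'n is a multiple of 9' is asserted, and P → Q holds, so Q follows.

the digit sum of n is a multiple of 9.


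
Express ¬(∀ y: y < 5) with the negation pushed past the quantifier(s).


¬(∀ x: φ) = ∃ x: ¬φ, and ¬(∃ x: φ) = ∀ x: ¬φ.
Apply to the universal statement.

∃ y: ¬(y < 5)


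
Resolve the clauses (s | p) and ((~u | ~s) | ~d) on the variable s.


The clauses contain complementary literals s and ~s.
Resolution eliminates this pair and disjoins the remaining literals (merging duplicates).

((p | ~u) | ~d)


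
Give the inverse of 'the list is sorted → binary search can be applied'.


The inverse of (P → Q) is (¬P → ¬Q). It is equivalent to the converse, not to the original.
Here P = 'the list is sorted' and Q = 'binary search can be applied'.

If not (the list is sorted), then not (binary search can be applied).


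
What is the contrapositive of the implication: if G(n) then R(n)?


The contrapositive of (P → Q) is (¬Q → ¬P); it is logically equivalent to the original.
Here P = 'G(n)' and Q = 'R(n)'.

If not (R(n)), then not (G(n)).


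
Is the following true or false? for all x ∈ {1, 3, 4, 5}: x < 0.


Evaluate the predicate on each element: 1:F, 3:F, 4:F, 5:F.
Counterexample x = 1 fails the predicate.

F


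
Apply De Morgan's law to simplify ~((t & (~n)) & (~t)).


De Morgan: the negation of a conjunction is the disjunction of the negations.
Distribute ~ across &, flipping it to |, and negate each literal.

((~t) | n) | t


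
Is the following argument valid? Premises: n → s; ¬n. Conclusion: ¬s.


This is denying the antecedent (fallacy). There exist truth assignments where the premises are all true but the conclusion is false.

Invalid.


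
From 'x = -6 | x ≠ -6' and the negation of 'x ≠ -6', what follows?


Disjunctive syllogism: from (P ∨ Q) and ¬P, infer Q.
One disjunct, 'x ≠ -6', is ruled out; the other must hold.

x = -6


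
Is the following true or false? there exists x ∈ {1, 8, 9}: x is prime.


Evaluate the predicate on each element: 1:F, 8:F, 9:F.
No element satisfies the predicate.

F


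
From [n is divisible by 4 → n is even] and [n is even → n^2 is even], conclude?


Hypothetical syllogism: from (P → Q) and (Q → R), infer (P → R).
Chain the two implications through the shared middle term 'n is even'.

n is divisible by 4 → n^2 is even


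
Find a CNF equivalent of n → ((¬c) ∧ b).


Step 1: Rewrite n → ((¬c) ∧ b) as ¬n ∨ ((¬c) ∧ b).
Step 2: Distribute ∨ over ∧.

((¬n) ∨ (¬c)) ∧ ((¬n) ∨ b)


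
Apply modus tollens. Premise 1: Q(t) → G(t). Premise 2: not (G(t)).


Modus tollens: from (P → Q) and ¬Q, infer ¬P.
Q = 'G(t)' is denied; since P → Q, P must also fail.

Not (Q(t)).


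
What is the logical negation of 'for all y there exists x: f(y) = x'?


Negation flips each quantifier (∀↔∃) and negates the inner predicate.
¬(for all y there exists x: φ) = there exists y for all x: ¬φ.

there exists y for all x: NOT(f(y) = x)


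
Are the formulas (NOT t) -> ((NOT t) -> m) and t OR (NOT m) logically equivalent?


Compare truth tables:
m | t | φ | ψ
-------------
F | F | F | T
T | F | T | F
F | T | T | T
T | T | T | T
They differ at row 1 (m=F, t=F): φ=F but ψ=T.

No, they are not logically equivalent.


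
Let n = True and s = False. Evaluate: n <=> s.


Biconditional is true when both operands have the same truth value.
Substitute: n=True, s=False.
True <=> False evaluates to False.

False


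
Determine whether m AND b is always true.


Build the truth table over {b, m}:
b | m | φ
---------
F | F | F
T | F | F
F | T | F
T | T | T
Counterexample at row 1: with b=F, m=F, the formula is F.

No, it is not a tautology.


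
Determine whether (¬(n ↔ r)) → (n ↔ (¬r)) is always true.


Build the truth table over {n, r}:
n | r | φ
---------
F | F | T
T | F | T
F | T | T
T | T | T
Every row evaluates to true.

Yes, it is a tautology.


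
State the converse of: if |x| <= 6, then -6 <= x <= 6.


The converse of (P → Q) is (Q → P). It is not in general equivalent to the original.
Here P = '|x| <= 6' and Q = '-6 <= x <= 6'.

If -6 <= x <= 6, then |x| <= 6.


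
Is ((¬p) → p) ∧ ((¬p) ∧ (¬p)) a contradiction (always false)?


Truth table over {p}:
p | φ
-----
F | F
T | F
Every row is false.

Yes, it is a contradiction.


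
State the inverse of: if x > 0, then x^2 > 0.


The inverse of (P → Q) is (¬P → ¬Q). It is equivalent to the converse, not to the original.
Here P = 'x > 0' and Q = 'x^2 > 0'.

If not (x > 0), then not (x^2 > 0).


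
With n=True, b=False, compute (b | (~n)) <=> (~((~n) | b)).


Substitute n=True, b=False:
~n = False
b | (~n) = False | False = False
~n = False
(~n) | b = False | False = False
~((~n) | b) = True
(b | (~n)) <=> (~((~n) | b)) = False <=> True = False

False


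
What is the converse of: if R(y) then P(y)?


The converse of (P → Q) is (Q → P). It is not in general equivalent to the original.
Here P = 'R(y)' and Q = 'P(y)'.

If P(y), then R(y).


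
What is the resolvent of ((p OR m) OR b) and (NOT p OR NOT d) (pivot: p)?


The clauses contain complementary literals p and NOTp.
Resolution eliminates this pair and disjoins the remaining literals (merging duplicates).

((b OR m) OR NOT d)


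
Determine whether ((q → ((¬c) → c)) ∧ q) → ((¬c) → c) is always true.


Build the truth table over {c, q}:
c | q | φ
---------
F | F | T
T | F | T
F | T | T
T | T | T
Every row evaluates to true.

Yes, it is a tautology.


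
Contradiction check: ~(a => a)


Truth table over {a}:
a | φ
-----
False | False
True | False
Every row is false.

Yes, it is a contradiction.


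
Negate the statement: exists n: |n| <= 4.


¬(forall x: φ) = exists x: ¬φ, and ¬(exists x: φ) = forall x: ¬φ.
Apply to the existential statement.

forall n: ~(|n| <= 4)


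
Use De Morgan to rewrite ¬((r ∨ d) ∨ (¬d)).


De Morgan: the negation of a disjunction is the conjunction of the negations.
Distribute ¬ across ∨, flipping it to ∧, and negate each literal.

((¬r) ∧ (¬d)) ∧ d


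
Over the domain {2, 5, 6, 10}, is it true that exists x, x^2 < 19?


Evaluate the predicate on each element: 2:True, 5:False, 6:False, 10:False.
Witness x = 2 satisfies the predicate.

True


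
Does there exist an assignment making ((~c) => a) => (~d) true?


Search for a satisfying assignment over {a, c, d}.
Try a=False, c=False, d=False: the formula evaluates to True.
A satisfying assignment exists.

Satisfiable.


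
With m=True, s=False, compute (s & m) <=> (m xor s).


Substitute m=True, s=False:
s & m = False & True = False
m xor s = True xor False = True
(s & m) <=> (m xor s) = False <=> True = False

False


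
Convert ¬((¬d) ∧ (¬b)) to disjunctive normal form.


Step 1: Apply De Morgan: ¬((¬d) ∧ (¬b)) = ¬(¬d) ∨ ¬(¬b).
Step 2: Eliminate any double negations (¬¬X = X).

d ∨ b


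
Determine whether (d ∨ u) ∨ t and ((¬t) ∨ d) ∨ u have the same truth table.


Compare truth tables:
d | t | u | φ | ψ
-----------------
F | F | F | F | T
T | F | F | T | T
F | T | F | T | F
T | T | F | T | T
F | F | T | T | T
T | F | T | T | T
F | T | T | T | T
T | T | T | T | T
They differ at row 1 (d=F, t=F, u=F): φ=F but ψ=T.

No, they are not logically equivalent.


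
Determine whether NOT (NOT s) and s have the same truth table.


Compare truth tables:
s | φ | ψ
---------
F | F | F
T | T | T
The columns φ and ψ agree on every row.

Yes, they are logically equivalent.


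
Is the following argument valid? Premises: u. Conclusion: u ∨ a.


This matches the form of disjunction introduction: the conclusion follows in every model of the premises.

Valid.


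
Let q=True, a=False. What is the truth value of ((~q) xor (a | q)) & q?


Substitute q=True, a=False:
~q = False
a | q = False | True = True
(~q) xor (a | q) = False xor True = True
((~q) xor (a | q)) & q = True & True = True

True


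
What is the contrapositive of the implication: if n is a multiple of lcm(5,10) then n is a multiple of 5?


The contrapositive of (P → Q) is (¬Q → ¬P); it is logically equivalent to the original.
Here P = 'n is a multiple of lcm(5,10)' and Q = 'n is a multiple of 5'.

If not (n is a multiple of 5), then not (n is a multiple of lcm(5,10)).


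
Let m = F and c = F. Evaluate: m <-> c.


Biconditional is true when both operands have the same truth value.
Substitute: m=F, c=F.
F <-> F evaluates to T.

T


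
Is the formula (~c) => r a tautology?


Build the truth table over {c, r}:
c | r | φ
---------
False | False | False
True | False | True
False | True | True
True | True | True
Counterexample at row 1: with c=False, r=False, the formula is False.

No, it is not a tautology.


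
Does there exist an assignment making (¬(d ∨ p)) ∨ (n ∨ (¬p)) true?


Search for a satisfying assignment over {d, n, p}.
Try d=F, n=F, p=F: the formula evaluates to T.
A satisfying assignment exists.

Satisfiable.


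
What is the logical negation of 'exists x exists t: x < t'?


Negation flips each quantifier (∀↔∃) and negates the inner predicate.
¬(exists x exists t: φ) = forall x forall t: ¬φ.

forall x forall t: ~(x < t)


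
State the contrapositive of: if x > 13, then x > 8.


The contrapositive of (P → Q) is (¬Q → ¬P); it is logically equivalent to the original.
Here P = 'x > 13' and Q = 'x > 8'.

If not (x > 8), then not (x > 13).


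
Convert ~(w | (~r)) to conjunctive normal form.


Step 1: Apply De Morgan: ¬(w ∨ (¬r)) = ¬w ∧ ¬(¬r).
Step 2: Eliminate any double negations (¬¬X = X).

(~w) & r


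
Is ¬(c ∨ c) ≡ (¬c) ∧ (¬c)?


Compare truth tables:
c | φ | ψ
---------
F | T | T
T | F | F
The columns φ and ψ agree on every row.

Yes, they are logically equivalent.


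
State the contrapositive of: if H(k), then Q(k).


The contrapositive of (P → Q) is (¬Q → ¬P); it is logically equivalent to the original.
Here P = 'H(k)' and Q = 'Q(k)'.

If not (Q(k)), then not (H(k)).


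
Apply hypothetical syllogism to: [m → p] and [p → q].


Hypothetical syllogism: from (P → Q) and (Q → R), infer (P → R).
Chain the two implications through the shared middle term 'p'.

m → q


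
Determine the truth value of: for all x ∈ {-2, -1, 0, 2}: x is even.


Evaluate the predicate on each element: -2:T, -1:F, 0:T, 2:T.
Counterexample x = -1 fails the predicate.

F


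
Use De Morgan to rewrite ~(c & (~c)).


De Morgan: the negation of a conjunction is the disjunction of the negations.
Distribute ~ across &, flipping it to |, and negate each literal.

(~c) | c


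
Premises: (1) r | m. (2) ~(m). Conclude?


Disjunctive syllogism: from (P ∨ Q) and ¬P, infer Q.
One disjunct, 'm', is ruled out; the other must hold.

r


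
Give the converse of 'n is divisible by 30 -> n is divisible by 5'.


The converse of (P → Q) is (Q → P). It is not in general equivalent to the original.
Here P = 'n is divisible by 30' and Q = 'n is divisible by 5'.

If n is divisible by 5, then n is divisible by 30.


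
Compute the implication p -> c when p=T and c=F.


Implication is false only when antecedent is true and consequent is false.
Substitute: p=T, c=F.
T -> F evaluates to F.

F


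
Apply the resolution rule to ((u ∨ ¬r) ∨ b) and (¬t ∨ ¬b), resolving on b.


The clauses contain complementary literals b and ¬b.
Resolution eliminates this pair and disjoins the remaining literals (merging duplicates).

((u ∨ ¬r) ∨ ¬t)


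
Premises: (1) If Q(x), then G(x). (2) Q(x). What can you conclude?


Modus ponens: from (P → Q) and P, infer Q.
P = 'Q(x)' is asserted, and P → Q holds, so Q follows.

G(x).


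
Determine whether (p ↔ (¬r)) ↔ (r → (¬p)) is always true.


Build the truth table over {p, r}:
p | r | φ
---------
F | F | F
T | F | T
F | T | T
T | T | T
Counterexample at row 1: with p=F, r=F, the formula is F.

No, it is not a tautology.


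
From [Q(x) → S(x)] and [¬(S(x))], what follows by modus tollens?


Modus tollens: from (P → Q) and ¬Q, infer ¬P.
Q = 'S(x)' is denied; since P → Q, P must also fail.

Not (Q(x)).


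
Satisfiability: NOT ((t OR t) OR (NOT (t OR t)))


Check all 2 assignments over {t}:
t | φ
-----
F | F
T | F
No assignment makes the formula true.

Unsatisfiable.


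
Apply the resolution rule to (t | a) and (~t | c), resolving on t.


The clauses contain complementary literals t and ~t.
Resolution eliminates this pair and disjoins the remaining literals (merging duplicates).

(a | c)


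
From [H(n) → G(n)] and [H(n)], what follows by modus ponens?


Modus ponens: from (P → Q) and P, infer Q.
P = 'H(n)' is asserted, and P → Q holds, so Q follows.

G(n).


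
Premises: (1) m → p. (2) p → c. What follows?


Hypothetical syllogism: from (P → Q) and (Q → R), infer (P → R).
Chain the two implications through the shared middle term 'p'.

m → c


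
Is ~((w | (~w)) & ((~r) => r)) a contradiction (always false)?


Truth table over {r, w}:
r | w | φ
---------
False | False | True
True | False | False
False | True | True
True | True | False
Satisfying assignment at row 1: r=False, w=False gives True.

No, it is not a contradiction.


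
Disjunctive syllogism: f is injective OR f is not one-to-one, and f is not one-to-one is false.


Disjunctive syllogism: from (P ∨ Q) and ¬P, infer Q.
One disjunct, 'f is not one-to-one', is ruled out; the other must hold.

f is injective


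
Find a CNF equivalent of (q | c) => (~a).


Step 1: Rewrite as ¬(q ∨ c) ∨ (¬a) = (¬q ∧ ¬c) ∨ (¬a).
Step 2: Distribute ∨ over ∧.

((~q) | (~a)) & ((~c) | (~a))


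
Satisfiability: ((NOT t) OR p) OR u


Search for a satisfying assignment over {p, t, u}.
Try p=F, t=F, u=F: the formula evaluates to T.
A satisfying assignment exists.

Satisfiable.


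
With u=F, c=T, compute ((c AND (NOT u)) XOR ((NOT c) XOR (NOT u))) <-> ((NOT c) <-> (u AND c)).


Substitute u=F, c=T:
NOT u = T
c AND (NOT u) = T AND T = T
NOT c = F
NOT u = T
(NOT c) XOR (NOT u) = F XOR T = T
(c AND (NOT u)) XOR ((NOT c) XOR (NOT u)) = T XOR T = F
NOT c = F
u AND c = F AND T = F
(NOT c) <-> (u AND c) = F <-> F = T
((c AND (NOT u)) XOR ((NOT c) XOR (NOT u))) <-> ((NOT c) <-> (u AND c)) = F <-> T = F

F


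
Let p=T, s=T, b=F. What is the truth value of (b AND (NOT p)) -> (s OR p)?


Substitute p=T, s=T, b=F:
NOT p = F
b AND (NOT p) = F AND F = F
s OR p = T OR T = T
(b AND (NOT p)) -> (s OR p) = F -> T = T

T


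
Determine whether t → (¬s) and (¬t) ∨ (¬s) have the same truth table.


Compare truth tables:
s | t | φ | ψ
-------------
F | F | T | T
T | F | T | T
F | T | T | T
T | T | F | F
The columns φ and ψ agree on every row.

Yes, they are logically equivalent.


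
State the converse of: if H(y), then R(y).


The converse of (P → Q) is (Q → P). It is not in general equivalent to the original.
Here P = 'H(y)' and Q = 'R(y)'.

If R(y), then H(y).


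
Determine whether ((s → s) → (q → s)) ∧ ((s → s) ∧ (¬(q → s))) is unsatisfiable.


Truth table over {q, s}:
q | s | φ
---------
F | F | F
T | F | F
F | T | F
T | T | F
Every row is false.

Yes, it is a contradiction.


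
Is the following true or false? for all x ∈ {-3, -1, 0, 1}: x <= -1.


Evaluate the predicate on each element: -3:T, -1:T, 0:F, 1:F.
Counterexample x = 0 fails the predicate.

F


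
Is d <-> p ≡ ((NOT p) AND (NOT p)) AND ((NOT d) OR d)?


Compare truth tables:
d | p | φ | ψ
-------------
F | F | T | T
T | F | F | T
F | T | F | F
T | T | T | F
They differ at row 2 (d=T, p=F): φ=F but ψ=T.

No, they are not logically equivalent.


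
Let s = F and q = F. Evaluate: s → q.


Implication is false only when antecedent is true and consequent is false.
Substitute: s=F, q=F.
F → F evaluates to T.

T


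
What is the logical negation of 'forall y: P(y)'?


¬(forall x: φ) = exists x: ¬φ, and ¬(exists x: φ) = forall x: ¬φ.
Apply to the universal statement.

exists y: ~(P(y))


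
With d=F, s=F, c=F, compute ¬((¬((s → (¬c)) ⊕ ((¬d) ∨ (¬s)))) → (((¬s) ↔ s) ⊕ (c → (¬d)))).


Substitute d=F, s=F, c=F:
… (earlier sub-steps elided)
(¬d) ∨ (¬s) = T ∨ T = T
(s → (¬c)) ⊕ ((¬d) ∨ (¬s)) = T ⊕ T = F
¬((s → (¬c)) ⊕ ((¬d) ∨ (¬s))) = T
¬s = T
(¬s) ↔ s = T ↔ F = F
¬d = T
c → (¬d) = F → T = T
((¬s) ↔ s) ⊕ (c → (¬d)) = F ⊕ T = T
(¬((s → (¬c)) ⊕ ((¬d) ∨ (¬s)))) → (((¬s) ↔ s) ⊕ (c → (¬d))) = T → T = T
¬((¬((s → (¬c)) ⊕ ((¬d) ∨ (¬s)))) → (((¬s) ↔ s) ⊕ (c → (¬d)))) = F

F


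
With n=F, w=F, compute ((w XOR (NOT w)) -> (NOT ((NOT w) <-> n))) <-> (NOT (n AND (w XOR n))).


Substitute n=F, w=F:
NOT w = T
w XOR (NOT w) = F XOR T = T
NOT w = T
(NOT w) <-> n = T <-> F = F
NOT ((NOT w) <-> n) = T
(w XOR (NOT w)) -> (NOT ((NOT w) <-> n)) = T -> T = T
w XOR n = F XOR F = F
n AND (w XOR n) = F AND F = F
NOT (n AND (w XOR n)) = T
((w XOR (NOT w)) -> (NOT ((NOT w) <-> n))) <-> (NOT (n AND (w XOR n))) = T <-> T = T

T


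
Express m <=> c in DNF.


Step 1: m ↔ c is true exactly when both agree: (m ∧ c) ∨ (¬m ∧ ¬c).

(m & c) | ((~m) & (~c))


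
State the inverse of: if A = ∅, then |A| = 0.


The inverse of (P → Q) is (¬P → ¬Q). It is equivalent to the converse, not to the original.
Here P = 'A = ∅' and Q = '|A| = 0'.

If not (A = ∅), then not (|A| = 0).


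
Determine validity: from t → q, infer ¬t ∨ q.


This matches the form of material implication: the conclusion follows in every model of the premises.

Valid.


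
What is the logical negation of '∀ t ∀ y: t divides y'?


Negation flips each quantifier (∀↔∃) and negates the inner predicate.
¬(∀ t ∀ y: φ) = ∃ t ∃ y: ¬φ.

∃ t ∃ y: ¬(t divides y)


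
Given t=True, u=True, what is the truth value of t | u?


Disjunction is false only when both operands are false.
Substitute: t=True, u=True.
True | True evaluates to True.

True


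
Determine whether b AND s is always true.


Build the truth table over {b, s}:
b | s | φ
---------
F | F | F
T | F | F
F | T | F
T | T | T
Counterexample at row 1: with b=F, s=F, the formula is F.

No, it is not a tautology.


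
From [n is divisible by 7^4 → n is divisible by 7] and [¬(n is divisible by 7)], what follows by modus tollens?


Modus tollens: from (P → Q) and ¬Q, infer ¬P.
Q = 'n is divisible by 7' is denied; since P → Q, P must also fail.

Not (n is divisible by 7^4).


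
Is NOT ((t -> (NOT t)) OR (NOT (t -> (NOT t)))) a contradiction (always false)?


Truth table over {t}:
t | φ
-----
F | F
T | F
Every row is false.

Yes, it is a contradiction.


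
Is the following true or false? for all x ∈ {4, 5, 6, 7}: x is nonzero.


Evaluate the predicate on each element: 4:T, 5:T, 6:T, 7:T.
Every element satisfies the predicate.

T


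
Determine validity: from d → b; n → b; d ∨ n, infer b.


This matches the form of proof by cases: the conclusion follows in every model of the premises.

Valid.


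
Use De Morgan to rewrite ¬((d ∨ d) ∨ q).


De Morgan: the negation of a disjunction is the conjunction of the negations.
Distribute ¬ across ∨, flipping it to ∧, and negate each literal.

((¬d) ∧ (¬d)) ∧ (¬q)


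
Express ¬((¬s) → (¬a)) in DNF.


Step 1: Rewrite implication then negate: ¬(¬(¬s) ∨ (¬a)) = (¬s) ∧ ¬(¬a).
Step 2: Eliminate any double negations (¬¬X = X).

(¬s) ∧ a


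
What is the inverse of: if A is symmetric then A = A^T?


The inverse of (P → Q) is (¬P → ¬Q). It is equivalent to the converse, not to the original.
Here P = 'A is symmetric' and Q = 'A = A^T'.

If not (A is symmetric), then not (A = A^T).


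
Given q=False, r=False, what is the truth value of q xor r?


Exclusive or is true when exactly one operand is true.
Substitute: q=False, r=False.
False xor False evaluates to False.

False


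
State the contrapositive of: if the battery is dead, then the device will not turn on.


The contrapositive of (P → Q) is (¬Q → ¬P); it is logically equivalent to the original.
Here P = 'the battery is dead' and Q = 'the device will not turn on'.

If not (the device will not turn on), then not (the battery is dead).


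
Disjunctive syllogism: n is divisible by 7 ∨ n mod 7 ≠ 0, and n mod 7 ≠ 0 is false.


Disjunctive syllogism: from (P ∨ Q) and ¬P, infer Q.
One disjunct, 'n mod 7 ≠ 0', is ruled out; the other must hold.

n is divisible by 7


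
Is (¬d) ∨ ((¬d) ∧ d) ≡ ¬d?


Compare truth tables:
d | φ | ψ
---------
F | T | T
T | F | F
The columns φ and ψ agree on every row.

Yes, they are logically equivalent.


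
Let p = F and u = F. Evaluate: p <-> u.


Biconditional is true when both operands have the same truth value.
Substitute: p=F, u=F.
F <-> F evaluates to T.

T


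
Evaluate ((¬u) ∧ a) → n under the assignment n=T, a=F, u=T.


Substitute n=T, a=F, u=T:
¬u = F
(¬u) ∧ a = F ∧ F = F
((¬u) ∧ a) → n = F → T = T

T


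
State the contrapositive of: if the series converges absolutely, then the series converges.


The contrapositive of (P → Q) is (¬Q → ¬P); it is logically equivalent to the original.
Here P = 'the series converges absolutely' and Q = 'the series converges'.

If not (the series converges), then not (the series converges absolutely).


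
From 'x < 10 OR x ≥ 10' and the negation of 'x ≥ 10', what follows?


Disjunctive syllogism: from (P ∨ Q) and ¬P, infer Q.
One disjunct, 'x ≥ 10', is ruled out; the other must hold.

x < 10


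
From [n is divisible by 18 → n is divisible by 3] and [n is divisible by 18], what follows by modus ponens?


Modus ponens: from (P → Q) and P, infer Q.
P = 'n is divisible by 18' is asserted, and P → Q holds, so Q follows.

n is divisible by 3.


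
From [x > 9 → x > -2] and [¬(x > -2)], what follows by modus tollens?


Modus tollens: from (P → Q) and ¬Q, infer ¬P.
Q = 'x > -2' is denied; since P → Q, P must also fail.

Not (x > 9).


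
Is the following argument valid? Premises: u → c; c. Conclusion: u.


This is affirming the consequent (fallacy). There exist truth assignments where the premises are all true but the conclusion is false.

Invalid.


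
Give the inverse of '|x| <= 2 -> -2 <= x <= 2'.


The inverse of (P → Q) is (¬P → ¬Q). It is equivalent to the converse, not to the original.
Here P = '|x| <= 2' and Q = '-2 <= x <= 2'.

If not (|x| <= 2), then not (-2 <= x <= 2).


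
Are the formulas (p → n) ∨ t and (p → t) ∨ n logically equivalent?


Compare truth tables:
n | p | t | φ | ψ
-----------------
F | F | F | T | T
T | F | F | T | T
F | T | F | F | F
T | T | F | T | T
F | F | T | T | T
T | F | T | T | T
F | T | T | T | T
T | T | T | T | T
The columns φ and ψ agree on every row.

Yes, they are logically equivalent.


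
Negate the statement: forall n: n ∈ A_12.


¬(forall x: φ) = exists x: ¬φ, and ¬(exists x: φ) = forall x: ¬φ.
Apply to the universal statement.

exists n: ~(n ∈ A_12)


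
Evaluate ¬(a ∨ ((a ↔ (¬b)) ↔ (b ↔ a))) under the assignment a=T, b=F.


Substitute a=T, b=F:
¬b = T
a ↔ (¬b) = T ↔ T = T
b ↔ a = F ↔ T = F
(a ↔ (¬b)) ↔ (b ↔ a) = T ↔ F = F
a ∨ ((a ↔ (¬b)) ↔ (b ↔ a)) = T ∨ F = T
¬(a ∨ ((a ↔ (¬b)) ↔ (b ↔ a))) = F

F


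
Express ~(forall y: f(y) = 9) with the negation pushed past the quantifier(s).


¬(forall x: φ) = exists x: ¬φ, and ¬(exists x: φ) = forall x: ¬φ.
Apply to the universal statement.

exists y: ~(f(y) = 9)


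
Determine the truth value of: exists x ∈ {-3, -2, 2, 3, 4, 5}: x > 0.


Evaluate the predicate on each element: -3:False, -2:False, 2:True, 3:True, 4:True, 5:True.
Witness x = 2 satisfies the predicate.

True


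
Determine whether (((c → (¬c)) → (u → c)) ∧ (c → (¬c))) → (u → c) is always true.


Build the truth table over {c, u}:
c | u | φ
---------
F | F | T
T | F | T
F | T | T
T | T | T
Every row evaluates to true.

Yes, it is a tautology.


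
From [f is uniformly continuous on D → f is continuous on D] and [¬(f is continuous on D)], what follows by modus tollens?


Modus tollens: from (P → Q) and ¬Q, infer ¬P.
Q = 'f is continuous on D' is denied; since P → Q, P must also fail.

Not (f is uniformly continuous on D).


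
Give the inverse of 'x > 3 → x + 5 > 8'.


The inverse of (P → Q) is (¬P → ¬Q). It is equivalent to the converse, not to the original.
Here P = 'x > 3' and Q = 'x + 5 > 8'.

If not (x > 3), then not (x + 5 > 8).


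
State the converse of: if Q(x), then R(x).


The converse of (P → Q) is (Q → P). It is not in general equivalent to the original.
Here P = 'Q(x)' and Q = 'R(x)'.

If R(x), then Q(x).


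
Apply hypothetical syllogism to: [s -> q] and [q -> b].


Hypothetical syllogism: from (P → Q) and (Q → R), infer (P → R).
Chain the two implications through the shared middle term 'q'.

s -> b


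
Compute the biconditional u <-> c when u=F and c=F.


Biconditional is true when both operands have the same truth value.
Substitute: u=F, c=F.
F <-> F evaluates to T.

T


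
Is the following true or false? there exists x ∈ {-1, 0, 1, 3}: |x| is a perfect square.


Evaluate the predicate on each element: -1:T, 0:T, 1:T, 3:F.
Witness x = -1 satisfies the predicate.

T


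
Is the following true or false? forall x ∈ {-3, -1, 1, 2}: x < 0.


Evaluate the predicate on each element: -3:True, -1:True, 1:False, 2:False.
Counterexample x = 1 fails the predicate.

False


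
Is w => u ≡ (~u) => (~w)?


Compare truth tables:
u | w | φ | ψ
-------------
False | False | True | True
True | False | True | True
False | True | False | False
True | True | True | True
The columns φ and ψ agree on every row.

Yes, they are logically equivalent.


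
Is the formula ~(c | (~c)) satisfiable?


Check all 2 assignments over {c}:
c | φ
-----
False | False
True | False
No assignment makes the formula true.

Unsatisfiable.


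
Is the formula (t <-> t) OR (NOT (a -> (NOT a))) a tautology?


Build the truth table over {a, t}:
a | t | φ
---------
F | F | T
T | F | T
F | T | T
T | T | T
Every row evaluates to true.

Yes, it is a tautology.


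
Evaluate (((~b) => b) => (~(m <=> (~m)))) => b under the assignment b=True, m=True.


Substitute b=True, m=True:
~b = False
(~b) => b = False => True = True
~m = False
m <=> (~m) = True <=> False = False
~(m <=> (~m)) = True
((~b) => b) => (~(m <=> (~m))) = True => True = True
(((~b) => b) => (~(m <=> (~m)))) => b = True => True = True

True


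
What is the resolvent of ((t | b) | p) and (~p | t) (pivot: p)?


The clauses contain complementary literals p and ~p.
Resolution eliminates this pair and disjoins the remaining literals (merging duplicates).

(t | b)


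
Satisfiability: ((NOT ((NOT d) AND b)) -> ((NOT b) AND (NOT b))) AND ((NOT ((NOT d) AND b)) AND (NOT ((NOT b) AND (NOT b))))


Check all 4 assignments over {b, d}:
b | d | φ
---------
F | F | F
T | F | F
F | T | F
T | T | F
No assignment makes the formula true.

Unsatisfiable.


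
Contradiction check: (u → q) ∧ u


Truth table over {q, u}:
q | u | φ
---------
F | F | F
T | F | F
F | T | F
T | T | T
Satisfying assignment at row 4: q=T, u=T gives T.

No, it is not a contradiction.


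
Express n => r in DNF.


Step 1: Rewrite n → r as ¬n ∨ r.

(~n) | r


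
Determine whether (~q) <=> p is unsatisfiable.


Truth table over {p, q}:
p | q | φ
---------
False | False | False
True | False | True
False | True | True
True | True | False
Satisfying assignment at row 2: p=True, q=False gives True.

No, it is not a contradiction.


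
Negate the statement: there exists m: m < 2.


¬(for all x: φ) = there exists x: ¬φ, and ¬(there exists x: φ) = for all x: ¬φ.
Apply to the existential statement.

for all m: NOT(m < 2)


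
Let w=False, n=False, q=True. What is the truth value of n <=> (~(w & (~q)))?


Substitute w=False, n=False, q=True:
~q = False
w & (~q) = False & False = False
~(w & (~q)) = True
n <=> (~(w & (~q))) = False <=> True = False

False


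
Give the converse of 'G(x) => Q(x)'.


The converse of (P → Q) is (Q → P). It is not in general equivalent to the original.
Here P = 'G(x)' and Q = 'Q(x)'.

If Q(x), then G(x).


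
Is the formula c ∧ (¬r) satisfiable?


Search for a satisfying assignment over {c, r}.
Try c=T, r=F: the formula evaluates to T.
A satisfying assignment exists.

Satisfiable.


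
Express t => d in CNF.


Step 1: Rewrite t → d as ¬t ∨ d.

(~t) | d


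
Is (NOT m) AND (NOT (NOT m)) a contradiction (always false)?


Truth table over {m}:
m | φ
-----
F | F
T | F
Every row is false.

Yes, it is a contradiction.


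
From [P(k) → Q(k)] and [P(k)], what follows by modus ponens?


Modus ponens: from (P → Q) and P, infer Q.
P = 'P(k)' is asserted, and P → Q holds, so Q follows.

Q(k).


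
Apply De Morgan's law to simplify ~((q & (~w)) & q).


De Morgan: the negation of a conjunction is the disjunction of the negations.
Distribute ~ across &, flipping it to |, and negate each literal.

((~q) | w) | (~q)


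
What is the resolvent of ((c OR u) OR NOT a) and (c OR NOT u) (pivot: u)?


The clauses contain complementary literals u and NOTu.
Resolution eliminates this pair and disjoins the remaining literals (merging duplicates).

(NOT a OR c)


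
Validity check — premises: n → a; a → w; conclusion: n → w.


This matches the form of hypothetical syllogism: the conclusion follows in every model of the premises.

Valid.


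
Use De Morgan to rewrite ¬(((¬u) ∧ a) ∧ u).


De Morgan: the negation of a conjunction is the disjunction of the negations.
Distribute ¬ across ∧, flipping it to ∨, and negate each literal.

(u ∨ (¬a)) ∨ (¬u)


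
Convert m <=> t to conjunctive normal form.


Step 1: Rewrite m ↔ t as (m → t) ∧ (t → m).
Step 2: Rewrite each implication as a disjunction.

((~m) | t) & ((~t) | m)


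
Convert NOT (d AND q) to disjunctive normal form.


Step 1: Apply De Morgan: ¬(d ∧ q) = ¬d ∨ ¬q.

(NOT d) OR (NOT q)


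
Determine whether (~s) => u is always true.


Build the truth table over {s, u}:
s | u | φ
---------
False | False | False
True | False | True
False | True | True
True | True | True
Counterexample at row 1: with s=False, u=False, the formula is False.

No, it is not a tautology.


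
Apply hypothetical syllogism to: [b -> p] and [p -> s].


Hypothetical syllogism: from (P → Q) and (Q → R), infer (P → R).
Chain the two implications through the shared middle term 'p'.

b -> s


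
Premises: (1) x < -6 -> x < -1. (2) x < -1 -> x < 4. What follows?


Hypothetical syllogism: from (P → Q) and (Q → R), infer (P → R).
Chain the two implications through the shared middle term 'x < -1'.

x < -6 -> x < 4


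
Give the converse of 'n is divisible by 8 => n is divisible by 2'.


The converse of (P → Q) is (Q → P). It is not in general equivalent to the original.
Here P = 'n is divisible by 8' and Q = 'n is divisible by 2'.

If n is divisible by 2, then n is divisible by 8.


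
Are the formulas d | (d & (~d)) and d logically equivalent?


Compare truth tables:
d | φ | ψ
---------
False | False | False
True | True | True
The columns φ and ψ agree on every row.

Yes, they are logically equivalent.


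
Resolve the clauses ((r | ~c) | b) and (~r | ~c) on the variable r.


The clauses contain complementary literals r and ~r.
Resolution eliminates this pair and disjoins the remaining literals (merging duplicates).

(~c | b)


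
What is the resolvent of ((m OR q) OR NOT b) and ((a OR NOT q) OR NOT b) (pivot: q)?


The clauses contain complementary literals q and NOTq.
Resolution eliminates this pair and disjoins the remaining literals (merging duplicates).

((NOT b OR m) OR a)


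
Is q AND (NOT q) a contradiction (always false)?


Truth table over {q}:
q | φ
-----
F | F
T | F
Every row is false.

Yes, it is a contradiction.


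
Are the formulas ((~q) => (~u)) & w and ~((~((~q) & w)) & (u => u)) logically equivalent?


Compare truth tables:
q | u | w | φ | ψ
-----------------
False | False | False | False | False
True | False | False | False | False
False | True | False | False | False
True | True | False | False | False
False | False | True | True | True
True | False | True | True | False
False | True | True | False | True
True | True | True | True | False
They differ at row 6 (q=True, u=False, w=True): φ=True but ψ=False.

No, they are not logically equivalent.
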